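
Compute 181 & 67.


0b10110101 & 0b1000011 = 0b1 = 1

1


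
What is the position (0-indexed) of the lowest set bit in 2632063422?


0b10011100111000100001100110111110. Lowest set bit at position 1

1


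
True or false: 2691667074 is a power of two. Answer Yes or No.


0b10100000011011111001010010000010. Multiple bits set => No

No


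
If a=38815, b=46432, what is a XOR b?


38815 ^ 46432 = 8959

8959


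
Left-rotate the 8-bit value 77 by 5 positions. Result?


Rotate 0b1001101 left by 5 (8-bit) = 0b10101001 = 169

169


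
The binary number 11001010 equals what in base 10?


11001010 in decimal = 202

202


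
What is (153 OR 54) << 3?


Step 1: 153 | 54 = 191
Step 2: 191 << 3 = 1528

1528


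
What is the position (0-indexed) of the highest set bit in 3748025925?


0b11011111011001100101011001000101. Highest set bit at position 31

31


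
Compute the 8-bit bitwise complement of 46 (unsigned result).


~0b101110 = 0b11010001 = 209 (8-bit unsigned)

209


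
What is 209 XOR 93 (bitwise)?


0b11010001 ^ 0b1011101 = 0b10001100 = 140

140


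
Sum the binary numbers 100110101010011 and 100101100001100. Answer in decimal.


100110101010011 + 100101100001100 = 1001100001011111 = 39007

39007


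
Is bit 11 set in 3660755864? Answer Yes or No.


0b11011010001100101011001110011000, bit 11 = 0. No

No


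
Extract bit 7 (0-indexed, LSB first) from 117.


0b1110101, position 7 = 0

0


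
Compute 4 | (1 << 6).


4 | (1 << 6) = 4 | 64 = 68

68


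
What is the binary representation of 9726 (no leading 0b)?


9726 = 10010111111110 in binary

10010111111110


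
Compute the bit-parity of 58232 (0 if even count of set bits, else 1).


0b1110001101111000 has 9 ones => parity 1

1


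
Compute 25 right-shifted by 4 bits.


0b11001 >> 4 = 0b1 = 1

1


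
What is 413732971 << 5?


0b11000101010010001000001101011 << 5 = 0b1100010101001000100000110101100000 = 13239455072

13239455072


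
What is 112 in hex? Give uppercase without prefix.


112 = 70 hex

70


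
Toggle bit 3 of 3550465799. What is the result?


3550465799 ^ (1 << 3) = 3550465799 ^ 8 = 3550465807

3550465807


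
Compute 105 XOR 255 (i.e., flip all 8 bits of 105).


105 ^ 255 = 150

150


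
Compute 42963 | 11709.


0b1010011111010011 | 0b10110110111101 = 0b1010111111111111 = 45055

45055


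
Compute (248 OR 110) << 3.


Step 1: 248 | 110 = 254
Step 2: 254 << 3 = 2032

2032


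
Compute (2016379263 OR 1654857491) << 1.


Step 1: 2016379263 | 1654857491 = 2058329983
Step 2: 2058329983 << 1 = 4116659966

4116659966


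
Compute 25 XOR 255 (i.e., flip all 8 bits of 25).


25 ^ 255 = 230

230


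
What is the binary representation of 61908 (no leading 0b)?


61908 = 1111000111010100 in binary

1111000111010100


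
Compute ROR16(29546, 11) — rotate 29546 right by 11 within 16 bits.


Rotate 0b111001101101010 right by 11 (16-bit) = 0b110110101001110 = 27982

27982


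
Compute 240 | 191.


0b11110000 | 0b10111111 = 0b11111111 = 255

255


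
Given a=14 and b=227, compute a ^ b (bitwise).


14 ^ 227 = 237

237


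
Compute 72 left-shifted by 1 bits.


0b1001000 << 1 = 0b10010000 = 144

144


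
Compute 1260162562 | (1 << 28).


1260162562 | (1 << 28) = 1260162562 | 268435456 = 1528598018

1528598018


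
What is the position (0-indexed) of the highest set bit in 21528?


0b101010000011000. Highest set bit at position 14

14


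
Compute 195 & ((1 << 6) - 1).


195 & 63 = 3

3


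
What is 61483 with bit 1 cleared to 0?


61483 & ~(1 << 1) = 61481

61481


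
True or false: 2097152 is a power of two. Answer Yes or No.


0b1000000000000000000000. Only one bit set => Yes

Yes


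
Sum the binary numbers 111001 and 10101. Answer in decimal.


111001 + 10101 = 1001110 = 78

78


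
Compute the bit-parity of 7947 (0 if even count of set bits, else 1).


0b1111100001011 has 8 ones => parity 0

0


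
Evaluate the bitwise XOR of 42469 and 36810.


0b1010010111100101 ^ 0b1000111111001010 = 0b10101000101111 = 10799

10799


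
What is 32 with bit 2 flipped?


32 ^ (1 << 2) = 32 ^ 4 = 36

36


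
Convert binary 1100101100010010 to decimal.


1100101100010010 in decimal = 51986

51986


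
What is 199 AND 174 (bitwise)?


0b11000111 & 0b10101110 = 0b10000110 = 134

134


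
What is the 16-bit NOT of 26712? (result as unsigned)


~0b110100001011000 = 0b1001011110100111 = 38823 (16-bit unsigned)

38823


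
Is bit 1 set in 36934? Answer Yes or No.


0b1001000001000110, bit 1 = 1. Yes

Yes


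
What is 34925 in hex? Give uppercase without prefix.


34925 = 886D hex

886D


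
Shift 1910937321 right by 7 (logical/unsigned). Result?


0b1110001111001101001011011101001 >> 7 = 0b111000111100110100101101 = 14929197

14929197


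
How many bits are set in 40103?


0b1001110010100111 has 9 set bits

9


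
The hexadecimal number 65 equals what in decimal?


65 hex = 101 decimal

101


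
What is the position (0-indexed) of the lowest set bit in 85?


0b1010101. Lowest set bit at position 0

0


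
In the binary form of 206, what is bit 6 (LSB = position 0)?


0b11001110, position 6 = 1

1


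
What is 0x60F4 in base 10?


60F4 hex = 24820 decimal

24820


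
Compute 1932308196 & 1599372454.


0b1110011001011001010111011100100 & 0b1011111010101000111110010100110 = 0b1010011000001000010110010100100 = 1392782500

1392782500


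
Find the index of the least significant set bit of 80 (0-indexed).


0b1010000. Lowest set bit at position 4

4


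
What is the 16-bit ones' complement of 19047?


19047 ^ 65535 = 46488

46488


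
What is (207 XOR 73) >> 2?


Step 1: 207 ^ 73 = 134
Step 2: 134 >> 2 = 33

33


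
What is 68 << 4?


0b1000100 << 4 = 0b10001000000 = 1088

1088


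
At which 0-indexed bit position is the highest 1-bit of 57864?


0b1110001000001000. Highest set bit at position 15

15


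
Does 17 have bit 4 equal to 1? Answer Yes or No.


0b10001, bit 4 = 1. Yes

Yes


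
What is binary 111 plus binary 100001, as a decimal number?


111 + 100001 = 101000 = 40

40


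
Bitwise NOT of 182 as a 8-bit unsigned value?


~0b10110110 = 0b1001001 = 73 (8-bit unsigned)

73


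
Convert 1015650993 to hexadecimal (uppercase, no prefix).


1015650993 = 3C899AB1 hex

3C899AB1


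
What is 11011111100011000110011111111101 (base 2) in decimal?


11011111100011000110011111111101 in decimal = 3750520829

3750520829


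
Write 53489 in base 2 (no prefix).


53489 = 1101000011110001 in binary

1101000011110001


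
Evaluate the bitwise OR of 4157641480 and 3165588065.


0b11110111110100001001001100001000 | 0b10111100101011110000101001100001 = 0b11111111111111111001101101101001 = 4294941545

4294941545


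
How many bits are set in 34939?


0b1000100001111011 has 8 set bits

8


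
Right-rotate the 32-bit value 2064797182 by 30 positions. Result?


Rotate 0b1111011000100100100110111111110 right by 30 (32-bit) = 0b11101100010010010011011111111001 = 3964221433

3964221433


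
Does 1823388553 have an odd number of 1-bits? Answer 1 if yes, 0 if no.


0b1101100101011101011001110001001 has 17 ones => parity 1

1


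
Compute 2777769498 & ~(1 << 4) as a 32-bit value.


2777769498 & ~(1 << 4) = 2777769482

2777769482


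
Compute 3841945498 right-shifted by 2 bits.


0b11100100111111110110111110011010 >> 2 = 0b111001001111111101101111100110 = 960486374

960486374


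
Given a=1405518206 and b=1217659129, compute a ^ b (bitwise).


1405518206 ^ 1217659129 = 458391943

458391943


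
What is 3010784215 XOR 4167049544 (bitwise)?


0b10110011011101001110101111010111 ^ 0b11111000011000000010000101001000 = 0b1001011000101001100101010011111 = 1259653791

1259653791


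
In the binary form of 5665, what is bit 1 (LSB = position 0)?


0b1011000100001, position 1 = 0

0


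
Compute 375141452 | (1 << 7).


375141452 | (1 << 7) = 375141452 | 128 = 375141580

375141580


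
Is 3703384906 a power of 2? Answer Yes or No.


0b11011100101111010010101101001010. Multiple bits set => No

No


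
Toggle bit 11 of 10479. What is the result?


10479 ^ (1 << 11) = 10479 ^ 2048 = 8431

8431


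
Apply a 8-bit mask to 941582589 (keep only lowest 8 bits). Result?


941582589 & 255 = 253

253


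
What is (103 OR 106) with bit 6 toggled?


Step 1: 103 | 106 = 111
Step 2: 111 ^ (1 << 6) = 111 ^ 64 = 47

47


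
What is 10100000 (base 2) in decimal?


10100000 in decimal = 160

160


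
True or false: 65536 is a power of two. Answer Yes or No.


0b10000000000000000. Only one bit set => Yes

Yes


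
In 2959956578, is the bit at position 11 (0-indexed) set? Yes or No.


0b10110000011011010101101001100010, bit 11 = 1. Yes

Yes


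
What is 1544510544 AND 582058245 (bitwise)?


0b1011100000011110101110001010000 & 0b100010101100011000000100000101 = 0b10000000000000000 = 65536

65536


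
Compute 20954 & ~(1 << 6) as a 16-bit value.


20954 & ~(1 << 6) = 20890

20890


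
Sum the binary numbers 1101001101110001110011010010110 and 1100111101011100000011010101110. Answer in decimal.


1101001101110001110011010010110 + 1100111101011100000011010101110 = 11010001011001101110110101000100 = 3513183556

3513183556


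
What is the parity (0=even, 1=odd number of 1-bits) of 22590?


0b101100000111110 has 8 ones => parity 0

0


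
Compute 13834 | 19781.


0b11011000001010 | 0b100110101000101 = 0b111111101001111 = 32591

32591


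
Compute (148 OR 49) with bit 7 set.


Step 1: 148 | 49 = 181
Step 2: 181 | (1 << 7) = 181 | 128 = 181

181


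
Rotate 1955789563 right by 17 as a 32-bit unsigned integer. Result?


Rotate 0b1110100100100101111101011111011 right by 17 (32-bit) = 0b1111101011111011011101001001001 = 2105391689

2105391689


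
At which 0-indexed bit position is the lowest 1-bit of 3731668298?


0b11011110011011001011110101001010. Lowest set bit at position 1

1


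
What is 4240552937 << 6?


0b11111100110000011011001111101001 << 6 = 0b11111100110000011011001111101001000000 = 271395387968

271395387968


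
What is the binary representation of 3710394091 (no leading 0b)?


3710394091 = 11011101001010000001111011101011 in binary

11011101001010000001111011101011


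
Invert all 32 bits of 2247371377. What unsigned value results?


2247371377 ^ 4294967295 = 2047595918

2047595918


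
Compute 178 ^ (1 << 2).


178 ^ (1 << 2) = 178 ^ 4 = 182

182


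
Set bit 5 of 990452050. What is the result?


990452050 | (1 << 5) = 990452050 | 32 = 990452082

990452082


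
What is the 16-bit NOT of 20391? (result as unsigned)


~0b100111110100111 = 0b1011000001011000 = 45144 (16-bit unsigned)

45144


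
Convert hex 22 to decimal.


22 hex = 34 decimal

34


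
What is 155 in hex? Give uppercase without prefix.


155 = 9B hex

9B


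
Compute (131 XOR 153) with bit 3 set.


Step 1: 131 ^ 153 = 26
Step 2: 26 | (1 << 3) = 26 | 8 = 26

26


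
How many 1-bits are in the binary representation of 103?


0b1100111 has 5 set bits

5


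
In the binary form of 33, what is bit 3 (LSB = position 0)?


0b100001, position 3 = 0

0


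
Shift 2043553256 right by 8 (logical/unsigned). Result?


0b1111001110011100010010111101000 >> 8 = 0b11110011100111000100101 = 7982629

7982629


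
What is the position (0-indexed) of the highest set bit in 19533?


0b100110001001101. Highest set bit at position 14

14


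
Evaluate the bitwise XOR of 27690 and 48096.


0b110110000101010 ^ 0b1011101111100000 = 0b1101011111001010 = 55242

55242


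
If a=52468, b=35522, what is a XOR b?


52468 ^ 35522 = 17974

17974


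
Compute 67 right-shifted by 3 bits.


0b1000011 >> 3 = 0b1000 = 8

8


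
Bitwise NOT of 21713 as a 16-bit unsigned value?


~0b101010011010001 = 0b1010101100101110 = 43822 (16-bit unsigned)

43822


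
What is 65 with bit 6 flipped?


65 ^ (1 << 6) = 65 ^ 64 = 1

1


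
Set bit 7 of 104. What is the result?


104 | (1 << 7) = 104 | 128 = 232

232


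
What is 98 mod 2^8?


98 & 255 = 98

98


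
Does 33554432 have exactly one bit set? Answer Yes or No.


0b10000000000000000000000000. Only one bit set => Yes

Yes


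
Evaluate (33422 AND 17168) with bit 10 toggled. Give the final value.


Step 1: 33422 & 17168 = 512
Step 2: 512 ^ (1 << 10) = 512 ^ 1024 = 1536

1536


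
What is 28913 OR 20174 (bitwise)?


0b111000011110001 | 0b100111011001110 = 0b111111011111111 = 32511

32511


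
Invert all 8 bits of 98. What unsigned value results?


98 ^ 255 = 157

157


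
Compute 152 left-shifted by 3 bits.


0b10011000 << 3 = 0b10011000000 = 1216

1216


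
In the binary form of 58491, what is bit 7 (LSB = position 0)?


0b1110010001111011, position 7 = 0

0


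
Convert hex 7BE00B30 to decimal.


7BE00B30 hex = 2078280496 decimal

2078280496


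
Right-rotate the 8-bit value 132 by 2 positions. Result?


Rotate 0b10000100 right by 2 (8-bit) = 0b100001 = 33

33


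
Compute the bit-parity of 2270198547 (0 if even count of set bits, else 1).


0b10000111010100000111101100010011 has 15 ones => parity 1

1


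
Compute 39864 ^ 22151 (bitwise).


0b1001101110111000 ^ 0b101011010000111 = 0b1100110100111111 = 52543

52543


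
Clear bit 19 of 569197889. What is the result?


569197889 & ~(1 << 19) = 568673601

568673601


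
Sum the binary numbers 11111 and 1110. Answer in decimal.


11111 + 1110 = 101101 = 45

45


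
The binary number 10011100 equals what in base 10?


10011100 in decimal = 156

156


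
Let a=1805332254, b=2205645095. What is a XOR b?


1805332254 ^ 2205645095 = 3907802681

3907802681


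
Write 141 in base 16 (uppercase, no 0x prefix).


141 = 8D hex

8D


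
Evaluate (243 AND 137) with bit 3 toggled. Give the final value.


Step 1: 243 & 137 = 129
Step 2: 129 ^ (1 << 3) = 129 ^ 8 = 137

137


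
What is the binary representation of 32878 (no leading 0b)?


32878 = 1000000001101110 in binary

1000000001101110


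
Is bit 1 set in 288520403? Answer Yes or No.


0b10001001100100111100011010011, bit 1 = 1. Yes

Yes


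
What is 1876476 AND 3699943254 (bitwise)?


0b111001010000111111100 & 0b11011100100010001010011101010110 = 0b10001010000101010100 = 565588

565588


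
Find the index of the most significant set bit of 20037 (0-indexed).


0b100111001000101. Highest set bit at position 14

14


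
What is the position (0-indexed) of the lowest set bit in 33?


0b100001. Lowest set bit at position 0

0


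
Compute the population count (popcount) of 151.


0b10010111 has 5 set bits

5


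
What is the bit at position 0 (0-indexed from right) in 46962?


0b1011011101110010, position 0 = 0

0


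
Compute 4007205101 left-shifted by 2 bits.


0b11101110110110010001100011101101 << 2 = 0b1110111011011001000110001110110100 = 16028820404

16028820404


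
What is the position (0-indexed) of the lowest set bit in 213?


0b11010101. Lowest set bit at position 0

0


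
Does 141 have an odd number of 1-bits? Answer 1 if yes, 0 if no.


0b10001101 has 4 ones => parity 0

0


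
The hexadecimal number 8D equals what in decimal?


8D hex = 141 decimal

141


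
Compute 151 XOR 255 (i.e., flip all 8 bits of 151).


151 ^ 255 = 104

104


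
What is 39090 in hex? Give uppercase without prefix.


39090 = 98B2 hex

98B2


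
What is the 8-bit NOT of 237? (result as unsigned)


~0b11101101 = 0b10010 = 18 (8-bit unsigned)

18


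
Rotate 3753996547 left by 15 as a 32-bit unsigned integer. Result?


Rotate 0b11011111110000010111000100000011 left by 15 (32-bit) = 0b10111000100000011110111111100000 = 3095523296

3095523296


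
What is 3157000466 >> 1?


0b10111100001011000000000100010010 >> 1 = 0b1011110000101100000000010001001 = 1578500233

1578500233


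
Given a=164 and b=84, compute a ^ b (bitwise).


164 ^ 84 = 240

240


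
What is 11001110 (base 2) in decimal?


11001110 in decimal = 206

206


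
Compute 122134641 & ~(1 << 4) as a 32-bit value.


122134641 & ~(1 << 4) = 122134625

122134625


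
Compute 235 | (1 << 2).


235 | (1 << 2) = 235 | 4 = 239

239


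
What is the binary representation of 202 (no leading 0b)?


202 = 11001010 in binary

11001010


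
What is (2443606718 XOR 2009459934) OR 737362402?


Step 1: 2443606718 ^ 2009459934 = 3865286240
Step 2: 3865286240 | 737362402 = 4025735138

4025735138


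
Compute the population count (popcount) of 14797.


0b11100111001101 has 9 set bits

9


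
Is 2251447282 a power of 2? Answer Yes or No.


0b10000110001100100101101111110010. Multiple bits set => No

No


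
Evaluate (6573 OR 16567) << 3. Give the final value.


Step 1: 6573 | 16567 = 22975
Step 2: 22975 << 3 = 183800

183800


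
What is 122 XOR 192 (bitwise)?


0b1111010 ^ 0b11000000 = 0b10111010 = 186

186


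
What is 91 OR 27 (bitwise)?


0b1011011 | 0b11011 = 0b1011011 = 91

91


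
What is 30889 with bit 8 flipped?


30889 ^ (1 << 8) = 30889 ^ 256 = 31145

31145


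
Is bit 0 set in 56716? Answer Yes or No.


0b1101110110001100, bit 0 = 0. No

No


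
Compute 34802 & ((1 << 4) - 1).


34802 & 15 = 2

2


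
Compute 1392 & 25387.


0b10101110000 & 0b110001100101011 = 0b100100000 = 288

288


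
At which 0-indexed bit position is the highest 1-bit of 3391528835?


0b11001010001001101001111110000011. Highest set bit at position 31

31


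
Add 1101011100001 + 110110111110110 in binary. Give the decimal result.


1101011100001 + 110110111110110 = 1000100011010111 = 35031

35031


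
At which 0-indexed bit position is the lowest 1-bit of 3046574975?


0b10110101100101110000101101111111. Lowest set bit at position 0

0


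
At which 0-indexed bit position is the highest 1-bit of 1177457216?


0b1000110001011101001001001000000. Highest set bit at position 30

30


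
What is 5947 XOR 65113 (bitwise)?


0b1011100111011 ^ 0b1111111001011001 = 0b1110100101100010 = 59746

59746


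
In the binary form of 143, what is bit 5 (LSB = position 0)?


0b10001111, position 5 = 0

0


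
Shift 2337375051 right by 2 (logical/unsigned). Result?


0b10001011010100011000001101001011 >> 2 = 0b100010110101000110000011010010 = 584343762

584343762


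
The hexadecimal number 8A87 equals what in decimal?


8A87 hex = 35463 decimal

35463


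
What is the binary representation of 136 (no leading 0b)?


136 = 10001000 in binary

10001000


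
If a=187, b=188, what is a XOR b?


187 ^ 188 = 7

7


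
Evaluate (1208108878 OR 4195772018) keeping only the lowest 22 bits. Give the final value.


Step 1: 1208108878 | 4195772018 = 4195772286
Step 2: 4195772286 & 4194303 = 1468286

1468286


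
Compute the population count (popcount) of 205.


0b11001101 has 5 set bits

5


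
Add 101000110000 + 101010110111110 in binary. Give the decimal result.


101000110000 + 101010110111110 = 101111111101110 = 24558

24558


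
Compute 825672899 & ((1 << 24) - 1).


825672899 & 16777215 = 3589315

3589315


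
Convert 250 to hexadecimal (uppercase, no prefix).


250 = FA hex

FA


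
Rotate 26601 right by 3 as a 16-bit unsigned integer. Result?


Rotate 0b110011111101001 right by 3 (16-bit) = 0b10110011111101 = 11517

11517


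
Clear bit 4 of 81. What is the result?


81 & ~(1 << 4) = 65

65


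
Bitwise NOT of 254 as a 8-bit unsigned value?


~0b11111110 = 0b1 = 1 (8-bit unsigned)

1


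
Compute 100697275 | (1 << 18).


100697275 | (1 << 18) = 100697275 | 262144 = 100959419

100959419


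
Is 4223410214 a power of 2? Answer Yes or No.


0b11111011101111000010000000100110. Multiple bits set => No

No


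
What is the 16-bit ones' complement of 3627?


3627 ^ 65535 = 61908

61908


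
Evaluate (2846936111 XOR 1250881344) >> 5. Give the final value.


Step 1: 2846936111 ^ 1250881344 = 3812500335
Step 2: 3812500335 >> 5 = 119140635

119140635


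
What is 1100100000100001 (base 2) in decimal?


1100100000100001 in decimal = 51233

51233


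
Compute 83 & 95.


0b1010011 & 0b1011111 = 0b1010011 = 83

83


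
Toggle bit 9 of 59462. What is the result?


59462 ^ (1 << 9) = 59462 ^ 512 = 59974

59974


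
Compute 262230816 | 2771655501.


0b1111101000010101001100100000 | 0b10100101001101000001101101001101 = 0b10101111101101010101101101101101 = 2947898221

2947898221


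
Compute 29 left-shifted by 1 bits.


0b11101 << 1 = 0b111010 = 58

58


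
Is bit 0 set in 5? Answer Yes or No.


0b101, bit 0 = 1. Yes

Yes


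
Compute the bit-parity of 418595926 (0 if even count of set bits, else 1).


0b11000111100110100010001010110 has 14 ones => parity 0

0


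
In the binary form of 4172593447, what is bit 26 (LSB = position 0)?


0b11111000101101001011100100100111, position 26 = 0

0


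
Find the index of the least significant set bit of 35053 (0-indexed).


0b1000100011101101. Lowest set bit at position 0

0


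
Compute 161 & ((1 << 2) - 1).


161 & 3 = 1

1


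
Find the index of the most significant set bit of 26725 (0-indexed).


0b110100001100101. Highest set bit at position 14

14


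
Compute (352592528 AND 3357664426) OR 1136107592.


Step 1: 352592528 & 3357664426 = 8320
Step 2: 8320 | 1136107592 = 1136107720

1136107720


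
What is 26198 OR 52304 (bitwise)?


0b110011001010110 | 0b1100110001010000 = 0b1110111001010110 = 61014

61014


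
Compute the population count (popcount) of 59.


0b111011 has 5 set bits

5


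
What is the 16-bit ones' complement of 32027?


32027 ^ 65535 = 33508

33508


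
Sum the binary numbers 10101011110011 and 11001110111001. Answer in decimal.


10101011110011 + 11001110111001 = 101111010101100 = 24236

24236


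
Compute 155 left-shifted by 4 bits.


0b10011011 << 4 = 0b100110110000 = 2480

2480


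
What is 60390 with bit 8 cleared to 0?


60390 & ~(1 << 8) = 60134

60134


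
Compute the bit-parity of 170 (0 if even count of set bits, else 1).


0b10101010 has 4 ones => parity 0

0


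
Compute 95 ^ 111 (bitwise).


0b1011111 ^ 0b1101111 = 0b110000 = 48

48


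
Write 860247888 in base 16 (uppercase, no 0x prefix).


860247888 = 33465750 hex

33465750


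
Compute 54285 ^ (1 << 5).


54285 ^ (1 << 5) = 54285 ^ 32 = 54317

54317


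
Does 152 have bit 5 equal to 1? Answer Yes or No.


0b10011000, bit 5 = 0. No

No


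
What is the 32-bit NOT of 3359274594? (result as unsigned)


~0b11001000001110100111011001100010 = 0b110111110001011000100110011101 = 935692701 (32-bit unsigned)

935692701


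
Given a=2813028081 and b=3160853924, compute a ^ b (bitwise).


2813028081 ^ 3160853924 = 466463573

466463573


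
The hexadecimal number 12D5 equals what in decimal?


12D5 hex = 4821 decimal

4821


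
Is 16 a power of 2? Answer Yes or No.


0b10000. Only one bit set => Yes

Yes


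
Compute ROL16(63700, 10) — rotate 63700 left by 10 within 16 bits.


Rotate 0b1111100011010100 left by 10 (16-bit) = 0b101001111100011 = 21475

21475


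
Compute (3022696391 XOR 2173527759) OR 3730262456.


Step 1: 3022696391 ^ 2173527759 = 900188424
Step 2: 900188424 | 3730262456 = 4294429112

4294429112


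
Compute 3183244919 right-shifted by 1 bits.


0b10111101101111000111011001110111 >> 1 = 0b1011110110111100011101100111011 = 1591622459

1591622459


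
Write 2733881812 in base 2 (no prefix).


2733881812 = 10100010111100111011100111010100 in binary

10100010111100111011100111010100


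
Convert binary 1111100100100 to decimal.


1111100100100 in decimal = 7972

7972


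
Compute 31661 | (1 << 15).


31661 | (1 << 15) = 31661 | 32768 = 64429

64429


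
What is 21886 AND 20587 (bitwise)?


0b101010101111110 & 0b101000001101011 = 0b101000001101010 = 20586

20586


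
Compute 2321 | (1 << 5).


2321 | (1 << 5) = 2321 | 32 = 2353

2353


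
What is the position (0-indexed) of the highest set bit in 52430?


0b1100110011001110. Highest set bit at position 15

15


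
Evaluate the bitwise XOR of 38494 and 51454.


0b1001011001011110 ^ 0b1100100011111110 = 0b101111010100000 = 24224

24224


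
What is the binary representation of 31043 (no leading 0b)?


31043 = 111100101000011 in binary

111100101000011


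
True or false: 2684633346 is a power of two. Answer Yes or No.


0b10100000000001000100000100000010. Multiple bits set => No

No


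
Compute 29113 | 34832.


0b111000110111001 | 0b1000100000010000 = 0b1111100110111001 = 63929

63929


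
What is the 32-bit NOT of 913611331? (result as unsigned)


~0b110110011101001001101001000011 = 0b11001001100010110110010110111100 = 3381355964 (32-bit unsigned)

3381355964


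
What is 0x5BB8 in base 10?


5BB8 hex = 23480 decimal

23480


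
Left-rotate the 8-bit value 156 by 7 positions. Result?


Rotate 0b10011100 left by 7 (8-bit) = 0b1001110 = 78

78


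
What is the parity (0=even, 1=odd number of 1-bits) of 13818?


0b11010111111010 has 10 ones => parity 0

0


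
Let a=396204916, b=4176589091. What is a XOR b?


396204916 ^ 4176589091 = 4016843351

4016843351


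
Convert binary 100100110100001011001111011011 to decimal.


100100110100001011001111011011 in decimal = 617657307

617657307


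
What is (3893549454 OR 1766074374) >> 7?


Step 1: 3893549454 | 1766074374 = 3914791310
Step 2: 3914791310 >> 7 = 30584307

30584307


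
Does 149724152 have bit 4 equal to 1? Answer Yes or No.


0b1000111011001001101111111000, bit 4 = 1. Yes

Yes


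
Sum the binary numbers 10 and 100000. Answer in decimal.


10 + 100000 = 100010 = 34

34


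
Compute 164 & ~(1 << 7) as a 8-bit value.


164 & ~(1 << 7) = 36

36


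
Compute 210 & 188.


0b11010010 & 0b10111100 = 0b10010000 = 144

144


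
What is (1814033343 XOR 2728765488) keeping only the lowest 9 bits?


Step 1: 1814033343 ^ 2728765488 = 3468319631
Step 2: 3468319631 & 511 = 399

399


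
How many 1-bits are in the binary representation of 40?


0b101000 has 2 set bits

2


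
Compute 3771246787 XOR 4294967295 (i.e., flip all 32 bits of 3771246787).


3771246787 ^ 4294967295 = 523720508

523720508


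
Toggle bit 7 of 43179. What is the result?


43179 ^ (1 << 7) = 43179 ^ 128 = 43051

43051


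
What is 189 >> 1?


0b10111101 >> 1 = 0b1011110 = 94

94


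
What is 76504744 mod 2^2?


76504744 & 3 = 0

0


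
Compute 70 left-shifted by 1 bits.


0b1000110 << 1 = 0b10001100 = 140

140


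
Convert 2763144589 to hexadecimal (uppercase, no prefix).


2763144589 = A4B23D8D hex

A4B23D8D


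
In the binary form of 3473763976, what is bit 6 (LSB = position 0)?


0b11001111000011010110111010001000, position 6 = 0

0


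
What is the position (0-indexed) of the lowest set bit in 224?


0b11100000. Lowest set bit at position 5

5


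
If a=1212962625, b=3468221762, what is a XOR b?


1212962625 ^ 3468221762 = 2264173059

2264173059


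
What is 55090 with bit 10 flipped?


55090 ^ (1 << 10) = 55090 ^ 1024 = 54066

54066


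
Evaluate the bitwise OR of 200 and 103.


0b11001000 | 0b1100111 = 0b11101111 = 239

239


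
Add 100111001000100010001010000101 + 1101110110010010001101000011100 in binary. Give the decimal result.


100111001000100010001010000101 + 1101110110010010001101000011100 = 10010101111010110011110010100001 = 2515221665

2515221665


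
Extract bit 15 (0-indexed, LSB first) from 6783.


0b1101001111111, position 15 = 0

0


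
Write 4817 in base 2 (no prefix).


4817 = 1001011010001 in binary

1001011010001


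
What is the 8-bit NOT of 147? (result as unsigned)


~0b10010011 = 0b1101100 = 108 (8-bit unsigned)

108


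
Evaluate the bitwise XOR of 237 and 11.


0b11101101 ^ 0b1011 = 0b11100110 = 230

230


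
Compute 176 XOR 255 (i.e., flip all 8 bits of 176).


176 ^ 255 = 79

79


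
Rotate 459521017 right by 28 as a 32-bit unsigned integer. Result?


Rotate 0b11011011000111011101111111001 right by 28 (32-bit) = 0b10110110001110111011111110010001 = 3057368977

3057368977


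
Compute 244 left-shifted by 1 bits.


0b11110100 << 1 = 0b111101000 = 488

488


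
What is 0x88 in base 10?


88 hex = 136 decimal

136


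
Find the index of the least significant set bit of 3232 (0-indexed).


0b110010100000. Lowest set bit at position 5

5


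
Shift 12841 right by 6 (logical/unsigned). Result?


0b11001000101001 >> 6 = 0b11001000 = 200

200


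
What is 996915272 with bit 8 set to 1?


996915272 | (1 << 8) = 996915272 | 256 = 996915528

996915528


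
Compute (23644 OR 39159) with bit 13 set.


Step 1: 23644 | 39159 = 56575
Step 2: 56575 | (1 << 13) = 56575 | 8192 = 64767

64767


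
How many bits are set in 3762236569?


0b11100000001111110010110010011001 has 16 set bits

16


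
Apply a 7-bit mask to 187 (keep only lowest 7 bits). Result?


187 & 127 = 59

59


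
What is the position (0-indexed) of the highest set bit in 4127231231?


0b11110110000000001000110011111111. Highest set bit at position 31

31


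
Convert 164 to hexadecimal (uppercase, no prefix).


164 = A4 hex

A4


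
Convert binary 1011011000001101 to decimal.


1011011000001101 in decimal = 46605

46605


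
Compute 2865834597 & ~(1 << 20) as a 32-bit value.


2865834597 & ~(1 << 20) = 2864786021

2864786021


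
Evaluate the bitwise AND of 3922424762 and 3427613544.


0b11101001110010110111001110111010 & 0b11001100010011010011101101101000 = 0b11001000010010010011001100101000 = 3360240424

3360240424


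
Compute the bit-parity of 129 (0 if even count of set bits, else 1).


0b10000001 has 2 ones => parity 0

0


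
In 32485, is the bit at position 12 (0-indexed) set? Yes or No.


0b111111011100101, bit 12 = 1. Yes

Yes


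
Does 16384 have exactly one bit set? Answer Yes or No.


0b100000000000000. Only one bit set => Yes

Yes


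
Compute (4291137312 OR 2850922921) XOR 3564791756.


Step 1: 4291137312 | 2850922921 = 4293767081
Step 2: 4293767081 ^ 3564791756 = 731367525

731367525


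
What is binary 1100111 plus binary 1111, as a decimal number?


1100111 + 1111 = 1110110 = 118

118


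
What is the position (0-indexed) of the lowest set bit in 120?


0b1111000. Lowest set bit at position 3

3


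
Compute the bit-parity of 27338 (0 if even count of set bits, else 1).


0b110101011001010 has 8 ones => parity 0

0


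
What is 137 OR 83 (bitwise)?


0b10001001 | 0b1010011 = 0b11011011 = 219

219


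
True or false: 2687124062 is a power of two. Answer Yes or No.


0b10100000001010100100001001011110. Multiple bits set => No

No


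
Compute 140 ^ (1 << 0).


140 ^ (1 << 0) = 140 ^ 1 = 141

141


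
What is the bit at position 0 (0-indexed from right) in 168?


0b10101000, position 0 = 0

0


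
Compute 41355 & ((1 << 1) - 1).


41355 & 1 = 1

1


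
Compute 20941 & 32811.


0b101000111001101 & 0b1000000000101011 = 0b1001 = 9

9


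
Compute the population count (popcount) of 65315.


0b1111111100100011 has 11 set bits

11


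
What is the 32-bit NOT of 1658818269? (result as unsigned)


~0b1100010110111111000111011011101 = 0b10011101001000000111000100100010 = 2636149026 (32-bit unsigned)

2636149026


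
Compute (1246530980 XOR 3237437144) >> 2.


Step 1: 1246530980 ^ 3237437144 = 2327565180
Step 2: 2327565180 >> 2 = 581891295

581891295


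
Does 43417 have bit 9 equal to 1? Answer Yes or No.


0b1010100110011001, bit 9 = 0. No

No


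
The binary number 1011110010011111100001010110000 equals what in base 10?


1011110010011111100001010110000 in decimal = 1582285488

1582285488


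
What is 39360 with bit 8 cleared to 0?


39360 & ~(1 << 8) = 39104

39104


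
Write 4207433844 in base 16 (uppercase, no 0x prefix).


4207433844 = FAC85874 hex

FAC85874


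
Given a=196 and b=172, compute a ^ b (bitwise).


196 ^ 172 = 104

104


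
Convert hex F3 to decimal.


F3 hex = 243 decimal

243


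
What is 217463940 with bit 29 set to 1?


217463940 | (1 << 29) = 217463940 | 536870912 = 754334852

754334852


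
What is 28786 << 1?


0b111000001110010 << 1 = 0b1110000011100100 = 57572

57572


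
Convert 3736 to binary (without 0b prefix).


3736 = 111010011000 in binary

111010011000


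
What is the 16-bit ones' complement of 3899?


3899 ^ 65535 = 61636

61636


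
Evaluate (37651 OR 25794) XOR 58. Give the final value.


Step 1: 37651 | 25794 = 63443
Step 2: 63443 ^ 58 = 63465

63465


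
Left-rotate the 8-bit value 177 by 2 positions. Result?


Rotate 0b10110001 left by 2 (8-bit) = 0b11000110 = 198

198


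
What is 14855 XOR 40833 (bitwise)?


0b11101000000111 ^ 0b1001111110000001 = 0b1010010110000110 = 42374

42374


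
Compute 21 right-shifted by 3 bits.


0b10101 >> 3 = 0b10 = 2

2


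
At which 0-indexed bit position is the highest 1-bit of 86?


0b1010110. Highest set bit at position 6

6


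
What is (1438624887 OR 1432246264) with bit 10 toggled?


Step 1: 1438624887 | 1432246264 = 1442840575
Step 2: 1442840575 ^ (1 << 10) = 1442840575 ^ 1024 = 1442839551

1442839551


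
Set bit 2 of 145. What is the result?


145 | (1 << 2) = 145 | 4 = 149

149


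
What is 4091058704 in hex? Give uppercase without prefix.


4091058704 = F3D89A10 hex

F3D89A10


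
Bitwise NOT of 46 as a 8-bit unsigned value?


~0b101110 = 0b11010001 = 209 (8-bit unsigned)

209


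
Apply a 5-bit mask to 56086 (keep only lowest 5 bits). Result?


56086 & 31 = 22

22


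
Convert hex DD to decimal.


DD hex = 221 decimal

221


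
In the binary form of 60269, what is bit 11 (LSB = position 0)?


0b1110101101101101, position 11 = 1

1


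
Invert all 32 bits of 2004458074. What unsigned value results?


2004458074 ^ 4294967295 = 2290509221

2290509221


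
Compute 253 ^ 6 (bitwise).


0b11111101 ^ 0b110 = 0b11111011 = 251

251


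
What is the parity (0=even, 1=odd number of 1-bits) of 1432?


0b10110011000 has 5 ones => parity 1

1


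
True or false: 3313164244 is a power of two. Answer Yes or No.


0b11000101011110101101111111010100. Multiple bits set => No

No


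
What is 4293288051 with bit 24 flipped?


4293288051 ^ (1 << 24) = 4293288051 ^ 16777216 = 4276510835

4276510835


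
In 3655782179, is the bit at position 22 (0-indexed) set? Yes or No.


0b11011001111001101100111100100011, bit 22 = 1. Yes

Yes


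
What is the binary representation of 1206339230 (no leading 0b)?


1206339230 = 1000111111001110100011010011110 in binary

1000111111001110100011010011110


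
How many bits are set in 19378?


0b100101110110010 has 8 set bits

8


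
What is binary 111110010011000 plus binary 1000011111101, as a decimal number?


111110010011000 + 1000011111101 = 1000110110010101 = 36245

36245


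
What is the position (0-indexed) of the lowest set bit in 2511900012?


0b10010101101110001000110101101100. Lowest set bit at position 2

2


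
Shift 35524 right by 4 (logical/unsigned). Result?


0b1000101011000100 >> 4 = 0b100010101100 = 2220

2220


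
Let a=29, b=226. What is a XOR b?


29 ^ 226 = 255

255


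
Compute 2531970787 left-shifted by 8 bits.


0b10010110111010101100111011100011 << 8 = 0b1001011011101010110011101110001100000000 = 648184521472

648184521472


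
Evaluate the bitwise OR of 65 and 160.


0b1000001 | 0b10100000 = 0b11100001 = 225

225


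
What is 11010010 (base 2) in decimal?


11010010 in decimal = 210

210


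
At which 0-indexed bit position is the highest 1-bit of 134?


0b10000110. Highest set bit at position 7

7


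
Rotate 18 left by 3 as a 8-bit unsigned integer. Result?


Rotate 0b10010 left by 3 (8-bit) = 0b10010000 = 144

144


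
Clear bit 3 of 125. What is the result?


125 & ~(1 << 3) = 117

117


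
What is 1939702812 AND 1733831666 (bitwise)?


0b1110011100111011000010000011100 & 0b1100111010110000010101111110010 = 0b1100011000110000000000000010000 = 1662517264

1662517264


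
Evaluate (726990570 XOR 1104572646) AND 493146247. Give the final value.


Step 1: 726990570 ^ 1104572646 = 1786940940
Step 2: 1786940940 & 493146247 = 134250500

134250500


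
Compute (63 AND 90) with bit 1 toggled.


Step 1: 63 & 90 = 26
Step 2: 26 ^ (1 << 1) = 26 ^ 2 = 24

24


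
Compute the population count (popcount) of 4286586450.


0b11111111100000000001111001010010 has 16 set bits

16


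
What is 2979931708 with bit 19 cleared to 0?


2979931708 & ~(1 << 19) = 2979407420

2979407420


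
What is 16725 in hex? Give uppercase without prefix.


16725 = 4155 hex

4155


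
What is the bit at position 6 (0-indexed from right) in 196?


0b11000100, position 6 = 1

1


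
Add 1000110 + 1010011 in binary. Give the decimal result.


1000110 + 1010011 = 10011001 = 153

153


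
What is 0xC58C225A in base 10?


C58C225A hex = 3314295386 decimal

3314295386


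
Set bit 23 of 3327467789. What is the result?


3327467789 | (1 << 23) = 3327467789 | 8388608 = 3335856397

3335856397


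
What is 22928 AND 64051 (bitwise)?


0b101100110010000 & 0b1111101000110011 = 0b101100000010000 = 22544

22544


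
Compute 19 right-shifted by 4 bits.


0b10011 >> 4 = 0b1 = 1

1


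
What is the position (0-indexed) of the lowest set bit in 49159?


0b1100000000000111. Lowest set bit at position 0

0


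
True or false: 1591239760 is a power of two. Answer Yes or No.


0b1011110110110000110010001010000. Multiple bits set => No

No


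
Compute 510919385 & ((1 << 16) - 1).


510919385 & 65535 = 729

729


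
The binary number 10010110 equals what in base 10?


10010110 in decimal = 150

150


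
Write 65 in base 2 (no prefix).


65 = 1000001 in binary

1000001


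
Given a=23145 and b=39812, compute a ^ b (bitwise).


23145 ^ 39812 = 49645

49645


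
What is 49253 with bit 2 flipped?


49253 ^ (1 << 2) = 49253 ^ 4 = 49249

49249


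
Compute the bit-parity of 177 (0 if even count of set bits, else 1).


0b10110001 has 4 ones => parity 0

0


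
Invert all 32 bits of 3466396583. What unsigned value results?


3466396583 ^ 4294967295 = 828570712

828570712
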